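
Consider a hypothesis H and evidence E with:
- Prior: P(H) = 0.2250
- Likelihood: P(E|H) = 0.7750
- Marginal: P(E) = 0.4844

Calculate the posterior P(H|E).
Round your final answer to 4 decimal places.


Using Bayes' theorem:

P(H|E) = P(E|H) × P(H) / P(E)
       = 0.7750 × 0.2250 / 0.4844
       = 0.17437500 / 0.4844
       = 0.3600

The evidence strengthens our belief in H.
Prior: 0.2250 → Posterior: 0.3600


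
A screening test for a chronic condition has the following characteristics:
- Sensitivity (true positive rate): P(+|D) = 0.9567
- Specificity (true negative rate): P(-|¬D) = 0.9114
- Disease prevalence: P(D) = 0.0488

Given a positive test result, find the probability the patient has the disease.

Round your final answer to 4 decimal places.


Let D = has disease, + = positive test

Given:
- P(D) = 0.0488 (prevalence)
- P(+|D) = 0.9567 (sensitivity)
- P(-|¬D) = 0.9114 (specificity)
- P(+|¬D) = 0.0886 (false positive rate = 1 - specificity)

Step 1: Find P(+)
P(+) = P(+|D)P(D) + P(+|¬D)P(¬D)
     = 0.9567 × 0.0488 + 0.0886 × 0.9512
     = 0.04668696 + 0.08427632
     = 0.13096328

Step 2: Apply Bayes' theorem for P(D|+)
P(D|+) = P(+|D)P(D) / P(+)
       = 0.04668696 / 0.13096328
       = 0.3565


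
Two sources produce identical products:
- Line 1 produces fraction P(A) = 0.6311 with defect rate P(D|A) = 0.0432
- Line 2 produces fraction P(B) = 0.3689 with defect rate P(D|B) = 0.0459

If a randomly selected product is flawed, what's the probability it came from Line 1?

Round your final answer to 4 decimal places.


Let A = from Line 1, D = flawed

Given:
- P(A) = 0.6311, P(B) = 0.3689
- P(D|A) = 0.0432, P(D|B) = 0.0459

Step 1: Find P(D)
P(D) = P(D|A)P(A) + P(D|B)P(B)
     = 0.0432 × 0.6311 + 0.0459 × 0.3689
     = 0.02726352 + 0.01693251
     = 0.04419603

Step 2: Apply Bayes' theorem
P(A|D) = P(D|A)P(A) / P(D)
       = 0.02726352 / 0.04419603
       = 0.6169


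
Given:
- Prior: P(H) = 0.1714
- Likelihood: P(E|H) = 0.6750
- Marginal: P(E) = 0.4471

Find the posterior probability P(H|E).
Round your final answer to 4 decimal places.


Using Bayes' theorem:

P(H|E) = P(E|H) × P(H) / P(E)
       = 0.6750 × 0.1714 / 0.4471
       = 0.11569500 / 0.4471
       = 0.2588

The evidence strengthens our belief in H.
Prior: 0.1714 → Posterior: 0.2588


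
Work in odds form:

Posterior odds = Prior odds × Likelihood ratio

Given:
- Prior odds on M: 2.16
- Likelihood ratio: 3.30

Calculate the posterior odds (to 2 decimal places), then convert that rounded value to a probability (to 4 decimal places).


Step 1: Calculate posterior odds
Posterior odds = Prior odds × LR
               = 2.16 × 3.30
               = 7.13

Step 2: Convert to probability
P(M|E) = Posterior odds / (1 + Posterior odds)
       = 7.13 / (1 + 7.13)
       = 7.13 / 8.13
       = 0.8770

The evidence increased P(M) from 0.6835 to 0.8770.


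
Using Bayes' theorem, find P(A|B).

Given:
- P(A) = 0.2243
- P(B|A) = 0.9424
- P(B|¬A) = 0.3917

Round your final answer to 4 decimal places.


Bayes' theorem: P(A|B) = P(B|A) × P(A) / P(B)

Step 1: Calculate P(B) using law of total probability
P(B) = P(B|A)P(A) + P(B|¬A)P(¬A)
     = 0.9424 × 0.2243 + 0.3917 × 0.7757
     = 0.21138032 + 0.30384169
     = 0.51522201

Step 2: Apply Bayes' theorem
P(A|B) = P(B|A) × P(A) / P(B)
       = 0.21138032 / 0.51522201
       = 0.4103


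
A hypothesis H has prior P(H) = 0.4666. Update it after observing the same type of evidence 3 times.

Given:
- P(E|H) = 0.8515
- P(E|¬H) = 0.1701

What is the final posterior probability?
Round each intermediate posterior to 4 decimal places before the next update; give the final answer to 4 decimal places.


Sequential Bayesian updating:

Initial prior: P(H) = 0.4666

Update 1:
  P(E) = 0.8515 × 0.4666 + 0.1701 × 0.5334 = 0.39730990 + 0.09073134 = 0.48804124
  P(H|E) = 0.39730990 / 0.48804124 = 0.8141

Update 2:
  P(E) = 0.8515 × 0.8141 + 0.1701 × 0.1859 = 0.69320615 + 0.03162159 = 0.72482774
  P(H|E) = 0.69320615 / 0.72482774 = 0.9564

Update 3:
  P(E) = 0.8515 × 0.9564 + 0.1701 × 0.0436 = 0.81437460 + 0.00741636 = 0.82179096
  P(H|E) = 0.81437460 / 0.82179096 = 0.9910

Final posterior: 0.9910


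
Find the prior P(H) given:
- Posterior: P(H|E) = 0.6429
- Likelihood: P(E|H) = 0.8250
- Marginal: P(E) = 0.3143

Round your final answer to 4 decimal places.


From Bayes' theorem: P(H|E) = P(E|H) × P(H) / P(E)

Rearranging for P(H):
P(H) = P(H|E) × P(E) / P(E|H)
     = 0.6429 × 0.3143 / 0.8250
     = 0.20206347 / 0.8250
     = 0.2449


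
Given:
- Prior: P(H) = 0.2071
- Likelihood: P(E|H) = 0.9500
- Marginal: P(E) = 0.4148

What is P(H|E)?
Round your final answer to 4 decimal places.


Using Bayes' theorem:

P(H|E) = P(E|H) × P(H) / P(E)
       = 0.9500 × 0.2071 / 0.4148
       = 0.19674500 / 0.4148
       = 0.4743

The evidence strengthens our belief in H.
Prior: 0.2071 → Posterior: 0.4743


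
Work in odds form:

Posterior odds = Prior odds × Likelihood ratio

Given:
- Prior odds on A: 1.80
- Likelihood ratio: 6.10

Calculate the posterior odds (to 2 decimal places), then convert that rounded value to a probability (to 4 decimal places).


Step 1: Calculate posterior odds
Posterior odds = Prior odds × LR
               = 1.80 × 6.10
               = 10.98

Step 2: Convert to probability
P(A|E) = Posterior odds / (1 + Posterior odds)
       = 10.98 / (1 + 10.98)
       = 10.98 / 11.98
       = 0.9165

The evidence increased P(A) from 0.6429 to 0.9165.


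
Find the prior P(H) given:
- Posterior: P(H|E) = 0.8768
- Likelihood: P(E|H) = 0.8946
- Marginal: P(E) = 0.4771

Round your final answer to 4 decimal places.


From Bayes' theorem: P(H|E) = P(E|H) × P(H) / P(E)

Rearranging for P(H):
P(H) = P(H|E) × P(E) / P(E|H)
     = 0.8768 × 0.4771 / 0.8946
     = 0.41832128 / 0.8946
     = 0.4676


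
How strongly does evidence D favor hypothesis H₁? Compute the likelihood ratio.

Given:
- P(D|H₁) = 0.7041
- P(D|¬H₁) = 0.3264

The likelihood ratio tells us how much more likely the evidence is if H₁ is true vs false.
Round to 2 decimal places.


Likelihood Ratio (LR) = P(D|H₁) / P(D|¬H₁)

LR = 0.7041 / 0.3264
   = 2.16

The evidence is 2.16 times more likely if H₁ is true than if H₁ is false.
Because LR exceeds 1, D is evidence for H₁.


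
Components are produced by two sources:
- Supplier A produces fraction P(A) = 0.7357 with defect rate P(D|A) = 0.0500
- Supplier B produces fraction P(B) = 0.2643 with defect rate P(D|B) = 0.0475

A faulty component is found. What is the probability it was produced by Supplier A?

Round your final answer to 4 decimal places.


Let A = from Supplier A, D = faulty

Given:
- P(A) = 0.7357, P(B) = 0.2643
- P(D|A) = 0.0500, P(D|B) = 0.0475

Step 1: Find P(D)
P(D) = P(D|A)P(A) + P(D|B)P(B)
     = 0.0500 × 0.7357 + 0.0475 × 0.2643
     = 0.03678500 + 0.01255425
     = 0.04933925

Step 2: Apply Bayes' theorem
P(A|D) = P(D|A)P(A) / P(D)
       = 0.03678500 / 0.04933925
       = 0.7456


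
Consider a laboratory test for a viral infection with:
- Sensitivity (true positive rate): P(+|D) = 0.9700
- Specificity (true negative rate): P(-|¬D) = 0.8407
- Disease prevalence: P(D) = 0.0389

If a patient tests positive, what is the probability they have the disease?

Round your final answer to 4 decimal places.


Let D = has disease, + = positive test

Given:
- P(D) = 0.0389 (prevalence)
- P(+|D) = 0.9700 (sensitivity)
- P(-|¬D) = 0.8407 (specificity)
- P(+|¬D) = 0.1593 (false positive rate = 1 - specificity)

Step 1: Find P(+)
P(+) = P(+|D)P(D) + P(+|¬D)P(¬D)
     = 0.9700 × 0.0389 + 0.1593 × 0.9611
     = 0.03773300 + 0.15310323
     = 0.19083623

Step 2: Apply Bayes' theorem for P(D|+)
P(D|+) = P(+|D)P(D) / P(+)
       = 0.03773300 / 0.19083623
       = 0.1977


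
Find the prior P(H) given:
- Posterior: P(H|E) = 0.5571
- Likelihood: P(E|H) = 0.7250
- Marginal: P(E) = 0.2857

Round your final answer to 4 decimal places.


From Bayes' theorem: P(H|E) = P(E|H) × P(H) / P(E)

Rearranging for P(H):
P(H) = P(H|E) × P(E) / P(E|H)
     = 0.5571 × 0.2857 / 0.7250
     = 0.15916347 / 0.7250
     = 0.2195


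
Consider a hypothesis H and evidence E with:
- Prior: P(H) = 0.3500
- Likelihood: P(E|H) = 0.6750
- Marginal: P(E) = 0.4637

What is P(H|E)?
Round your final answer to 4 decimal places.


Using Bayes' theorem:

P(H|E) = P(E|H) × P(H) / P(E)
       = 0.6750 × 0.3500 / 0.4637
       = 0.23625000 / 0.4637
       = 0.5095

The evidence strengthens our belief in H.
Prior: 0.3500 → Posterior: 0.5095


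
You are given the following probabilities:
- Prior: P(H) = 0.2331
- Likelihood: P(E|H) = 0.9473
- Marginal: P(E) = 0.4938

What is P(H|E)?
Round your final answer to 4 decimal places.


Using Bayes' theorem:

P(H|E) = P(E|H) × P(H) / P(E)
       = 0.9473 × 0.2331 / 0.4938
       = 0.22081563 / 0.4938
       = 0.4472

The evidence strengthens our belief in H.
Prior: 0.2331 → Posterior: 0.4472


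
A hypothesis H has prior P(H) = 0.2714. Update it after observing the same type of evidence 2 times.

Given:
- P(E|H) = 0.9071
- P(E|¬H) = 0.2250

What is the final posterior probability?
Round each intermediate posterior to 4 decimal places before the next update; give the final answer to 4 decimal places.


Sequential Bayesian updating:

Initial prior: P(H) = 0.2714

Update 1:
  P(E) = 0.9071 × 0.2714 + 0.2250 × 0.7286 = 0.24618694 + 0.16393500 = 0.41012194
  P(H|E) = 0.24618694 / 0.41012194 = 0.6003

Update 2:
  P(E) = 0.9071 × 0.6003 + 0.2250 × 0.3997 = 0.54453213 + 0.08993250 = 0.63446463
  P(H|E) = 0.54453213 / 0.63446463 = 0.8583

Final posterior: 0.8583


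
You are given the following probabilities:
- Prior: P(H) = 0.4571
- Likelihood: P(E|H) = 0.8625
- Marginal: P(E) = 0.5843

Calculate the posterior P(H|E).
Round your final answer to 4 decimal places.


Using Bayes' theorem:

P(H|E) = P(E|H) × P(H) / P(E)
       = 0.8625 × 0.4571 / 0.5843
       = 0.39424875 / 0.5843
       = 0.6747

The evidence strengthens our belief in H.
Prior: 0.4571 → Posterior: 0.6747


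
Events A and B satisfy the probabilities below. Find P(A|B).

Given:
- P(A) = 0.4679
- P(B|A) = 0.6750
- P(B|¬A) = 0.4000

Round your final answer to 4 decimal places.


Bayes' theorem: P(A|B) = P(B|A) × P(A) / P(B)

Step 1: Calculate P(B) using law of total probability
P(B) = P(B|A)P(A) + P(B|¬A)P(¬A)
     = 0.6750 × 0.4679 + 0.4000 × 0.5321
     = 0.31583250 + 0.21284000
     = 0.52867250

Step 2: Apply Bayes' theorem
P(A|B) = P(B|A) × P(A) / P(B)
       = 0.31583250 / 0.52867250
       = 0.5974


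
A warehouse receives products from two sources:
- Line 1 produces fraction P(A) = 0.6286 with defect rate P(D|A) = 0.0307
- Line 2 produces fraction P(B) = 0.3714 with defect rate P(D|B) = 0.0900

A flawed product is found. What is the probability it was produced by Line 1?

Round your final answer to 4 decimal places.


Let A = from Line 1, D = flawed

Given:
- P(A) = 0.6286, P(B) = 0.3714
- P(D|A) = 0.0307, P(D|B) = 0.0900

Step 1: Find P(D)
P(D) = P(D|A)P(A) + P(D|B)P(B)
     = 0.0307 × 0.6286 + 0.0900 × 0.3714
     = 0.01929802 + 0.03342600
     = 0.05272402

Step 2: Apply Bayes' theorem
P(A|D) = P(D|A)P(A) / P(D)
       = 0.01929802 / 0.05272402
       = 0.3660


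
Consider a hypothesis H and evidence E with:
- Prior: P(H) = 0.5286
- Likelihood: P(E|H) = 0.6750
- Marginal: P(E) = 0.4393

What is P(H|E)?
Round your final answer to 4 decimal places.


Using Bayes' theorem:

P(H|E) = P(E|H) × P(H) / P(E)
       = 0.6750 × 0.5286 / 0.4393
       = 0.35680500 / 0.4393
       = 0.8122

The evidence strengthens our belief in H.
Prior: 0.5286 → Posterior: 0.8122


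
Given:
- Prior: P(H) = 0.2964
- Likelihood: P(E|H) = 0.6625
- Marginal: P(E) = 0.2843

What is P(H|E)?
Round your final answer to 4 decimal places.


Using Bayes' theorem:

P(H|E) = P(E|H) × P(H) / P(E)
       = 0.6625 × 0.2964 / 0.2843
       = 0.19636500 / 0.2843
       = 0.6907

The evidence strengthens our belief in H.
Prior: 0.2964 → Posterior: 0.6907


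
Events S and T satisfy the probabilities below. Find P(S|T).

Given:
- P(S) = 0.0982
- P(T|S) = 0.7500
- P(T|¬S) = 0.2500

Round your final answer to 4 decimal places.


Bayes' theorem: P(S|T) = P(T|S) × P(S) / P(T)

Step 1: Calculate P(T) using law of total probability
P(T) = P(T|S)P(S) + P(T|¬S)P(¬S)
     = 0.7500 × 0.0982 + 0.2500 × 0.9018
     = 0.07365000 + 0.22545000
     = 0.29910000

Step 2: Apply Bayes' theorem
P(S|T) = P(T|S) × P(S) / P(T)
       = 0.07365000 / 0.29910000
       = 0.2462


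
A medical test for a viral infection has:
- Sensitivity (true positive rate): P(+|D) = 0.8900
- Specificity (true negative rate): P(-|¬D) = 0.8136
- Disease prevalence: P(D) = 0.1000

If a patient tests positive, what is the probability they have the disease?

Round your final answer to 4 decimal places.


Let D = has disease, + = positive test

Given:
- P(D) = 0.1000 (prevalence)
- P(+|D) = 0.8900 (sensitivity)
- P(-|¬D) = 0.8136 (specificity)
- P(+|¬D) = 0.1864 (false positive rate = 1 - specificity)

Step 1: Find P(+)
P(+) = P(+|D)P(D) + P(+|¬D)P(¬D)
     = 0.8900 × 0.1000 + 0.1864 × 0.9000
     = 0.08900000 + 0.16776000
     = 0.25676000

Step 2: Apply Bayes' theorem for P(D|+)
P(D|+) = P(+|D)P(D) / P(+)
       = 0.08900000 / 0.25676000
       = 0.3466


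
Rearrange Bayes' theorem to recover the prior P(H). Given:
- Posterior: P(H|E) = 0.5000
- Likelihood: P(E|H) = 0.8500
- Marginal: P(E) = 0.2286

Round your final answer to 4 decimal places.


From Bayes' theorem: P(H|E) = P(E|H) × P(H) / P(E)

Rearranging for P(H):
P(H) = P(H|E) × P(E) / P(E|H)
     = 0.5000 × 0.2286 / 0.8500
     = 0.11430000 / 0.8500
     = 0.1345


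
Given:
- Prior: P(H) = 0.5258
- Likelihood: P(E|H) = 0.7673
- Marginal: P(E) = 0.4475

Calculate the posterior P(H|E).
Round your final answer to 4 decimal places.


Using Bayes' theorem:

P(H|E) = P(E|H) × P(H) / P(E)
       = 0.7673 × 0.5258 / 0.4475
       = 0.40344634 / 0.4475
       = 0.9016

The evidence strengthens our belief in H.
Prior: 0.5258 → Posterior: 0.9016


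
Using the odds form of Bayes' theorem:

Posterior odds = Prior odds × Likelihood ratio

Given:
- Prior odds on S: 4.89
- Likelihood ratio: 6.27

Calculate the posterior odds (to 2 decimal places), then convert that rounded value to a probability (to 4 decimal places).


Step 1: Calculate posterior odds
Posterior odds = Prior odds × LR
               = 4.89 × 6.27
               = 30.66

Step 2: Convert to probability
P(S|E) = Posterior odds / (1 + Posterior odds)
       = 30.66 / (1 + 30.66)
       = 30.66 / 31.66
       = 0.9684

The evidence increased P(S) from 0.8302 to 0.9684.


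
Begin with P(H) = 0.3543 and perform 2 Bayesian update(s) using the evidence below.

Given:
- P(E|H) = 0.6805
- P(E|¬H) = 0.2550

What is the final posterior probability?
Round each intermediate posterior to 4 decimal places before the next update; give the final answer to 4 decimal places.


Sequential Bayesian updating:

Initial prior: P(H) = 0.3543

Update 1:
  P(E) = 0.6805 × 0.3543 + 0.2550 × 0.6457 = 0.24110115 + 0.16465350 = 0.40575465
  P(H|E) = 0.24110115 / 0.40575465 = 0.5942

Update 2:
  P(E) = 0.6805 × 0.5942 + 0.2550 × 0.4058 = 0.40435310 + 0.10347900 = 0.50783210
  P(H|E) = 0.40435310 / 0.50783210 = 0.7962

Final posterior: 0.7962


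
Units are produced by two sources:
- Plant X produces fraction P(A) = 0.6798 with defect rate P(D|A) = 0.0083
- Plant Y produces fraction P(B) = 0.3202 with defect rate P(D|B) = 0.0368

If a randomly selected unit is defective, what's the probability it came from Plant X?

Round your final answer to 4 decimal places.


Let A = from Plant X, D = defective

Given:
- P(A) = 0.6798, P(B) = 0.3202
- P(D|A) = 0.0083, P(D|B) = 0.0368

Step 1: Find P(D)
P(D) = P(D|A)P(A) + P(D|B)P(B)
     = 0.0083 × 0.6798 + 0.0368 × 0.3202
     = 0.00564234 + 0.01178336
     = 0.01742570

Step 2: Apply Bayes' theorem
P(A|D) = P(D|A)P(A) / P(D)
       = 0.00564234 / 0.01742570
       = 0.3238


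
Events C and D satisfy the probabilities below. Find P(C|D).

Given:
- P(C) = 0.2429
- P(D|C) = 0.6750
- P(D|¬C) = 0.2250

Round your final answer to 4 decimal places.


Bayes' theorem: P(C|D) = P(D|C) × P(C) / P(D)

Step 1: Calculate P(D) using law of total probability
P(D) = P(D|C)P(C) + P(D|¬C)P(¬C)
     = 0.6750 × 0.2429 + 0.2250 × 0.7571
     = 0.16395750 + 0.17034750
     = 0.33430500

Step 2: Apply Bayes' theorem
P(C|D) = P(D|C) × P(C) / P(D)
       = 0.16395750 / 0.33430500
       = 0.4904


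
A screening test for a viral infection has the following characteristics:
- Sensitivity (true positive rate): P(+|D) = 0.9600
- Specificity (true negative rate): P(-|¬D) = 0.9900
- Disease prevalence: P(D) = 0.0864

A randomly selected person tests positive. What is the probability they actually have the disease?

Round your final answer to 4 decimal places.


Let D = has disease, + = positive test

Given:
- P(D) = 0.0864 (prevalence)
- P(+|D) = 0.9600 (sensitivity)
- P(-|¬D) = 0.9900 (specificity)
- P(+|¬D) = 0.0100 (false positive rate = 1 - specificity)

Step 1: Find P(+)
P(+) = P(+|D)P(D) + P(+|¬D)P(¬D)
     = 0.9600 × 0.0864 + 0.0100 × 0.9136
     = 0.08294400 + 0.00913600
     = 0.09208000

Step 2: Apply Bayes' theorem for P(D|+)
P(D|+) = P(+|D)P(D) / P(+)
       = 0.08294400 / 0.09208000
       = 0.9008


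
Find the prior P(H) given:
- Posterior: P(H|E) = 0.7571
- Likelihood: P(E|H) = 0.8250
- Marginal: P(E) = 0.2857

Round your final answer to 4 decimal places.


From Bayes' theorem: P(H|E) = P(E|H) × P(H) / P(E)

Rearranging for P(H):
P(H) = P(H|E) × P(E) / P(E|H)
     = 0.7571 × 0.2857 / 0.8250
     = 0.21630347 / 0.8250
     = 0.2622


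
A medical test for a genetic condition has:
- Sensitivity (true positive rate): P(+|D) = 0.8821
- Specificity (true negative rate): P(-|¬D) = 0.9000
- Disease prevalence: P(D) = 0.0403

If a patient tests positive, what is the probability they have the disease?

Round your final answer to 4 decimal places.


Let D = has disease, + = positive test

Given:
- P(D) = 0.0403 (prevalence)
- P(+|D) = 0.8821 (sensitivity)
- P(-|¬D) = 0.9000 (specificity)
- P(+|¬D) = 0.1000 (false positive rate = 1 - specificity)

Step 1: Find P(+)
P(+) = P(+|D)P(D) + P(+|¬D)P(¬D)
     = 0.8821 × 0.0403 + 0.1000 × 0.9597
     = 0.03554863 + 0.09597000
     = 0.13151863

Step 2: Apply Bayes' theorem for P(D|+)
P(D|+) = P(+|D)P(D) / P(+)
       = 0.03554863 / 0.13151863
       = 0.2703


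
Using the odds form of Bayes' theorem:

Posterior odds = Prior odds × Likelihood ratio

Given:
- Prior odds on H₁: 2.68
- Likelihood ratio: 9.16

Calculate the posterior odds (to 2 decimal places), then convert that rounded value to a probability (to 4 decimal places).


Step 1: Calculate posterior odds
Posterior odds = Prior odds × LR
               = 2.68 × 9.16
               = 24.55

Step 2: Convert to probability
P(H₁|E) = Posterior odds / (1 + Posterior odds)
       = 24.55 / (1 + 24.55)
       = 24.55 / 25.55
       = 0.9609

The evidence increased P(H₁) from 0.7283 to 0.9609.


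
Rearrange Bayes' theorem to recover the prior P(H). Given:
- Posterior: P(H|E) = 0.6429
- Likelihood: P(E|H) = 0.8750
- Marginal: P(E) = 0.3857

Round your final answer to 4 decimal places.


From Bayes' theorem: P(H|E) = P(E|H) × P(H) / P(E)

Rearranging for P(H):
P(H) = P(H|E) × P(E) / P(E|H)
     = 0.6429 × 0.3857 / 0.8750
     = 0.24796653 / 0.8750
     = 0.2834


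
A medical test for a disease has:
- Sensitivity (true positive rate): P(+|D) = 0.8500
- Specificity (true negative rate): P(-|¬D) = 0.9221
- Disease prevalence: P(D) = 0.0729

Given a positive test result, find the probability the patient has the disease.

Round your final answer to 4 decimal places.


Let D = has disease, + = positive test

Given:
- P(D) = 0.0729 (prevalence)
- P(+|D) = 0.8500 (sensitivity)
- P(-|¬D) = 0.9221 (specificity)
- P(+|¬D) = 0.0779 (false positive rate = 1 - specificity)

Step 1: Find P(+)
P(+) = P(+|D)P(D) + P(+|¬D)P(¬D)
     = 0.8500 × 0.0729 + 0.0779 × 0.9271
     = 0.06196500 + 0.07222109
     = 0.13418609

Step 2: Apply Bayes' theorem for P(D|+)
P(D|+) = P(+|D)P(D) / P(+)
       = 0.06196500 / 0.13418609
       = 0.4618


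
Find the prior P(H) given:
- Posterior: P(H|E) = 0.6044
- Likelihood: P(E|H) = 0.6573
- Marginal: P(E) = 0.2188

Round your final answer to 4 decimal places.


From Bayes' theorem: P(H|E) = P(E|H) × P(H) / P(E)

Rearranging for P(H):
P(H) = P(H|E) × P(E) / P(E|H)
     = 0.6044 × 0.2188 / 0.6573
     = 0.13224272 / 0.6573
     = 0.2012


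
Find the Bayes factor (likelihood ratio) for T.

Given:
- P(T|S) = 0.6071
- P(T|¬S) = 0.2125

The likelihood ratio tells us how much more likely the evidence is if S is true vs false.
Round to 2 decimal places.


Likelihood Ratio (LR) = P(T|S) / P(T|¬S)

LR = 0.6071 / 0.2125
   = 2.86

The evidence is 2.86 times more likely if S is true than if S is false.
Because LR exceeds 1, T is evidence for S.


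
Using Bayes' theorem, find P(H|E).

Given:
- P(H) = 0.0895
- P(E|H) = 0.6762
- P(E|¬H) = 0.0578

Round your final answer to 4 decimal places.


Bayes' theorem: P(H|E) = P(E|H) × P(H) / P(E)

Step 1: Calculate P(E) using law of total probability
P(E) = P(E|H)P(H) + P(E|¬H)P(¬H)
     = 0.6762 × 0.0895 + 0.0578 × 0.9105
     = 0.06051990 + 0.05262690
     = 0.11314680

Step 2: Apply Bayes' theorem
P(H|E) = P(E|H) × P(H) / P(E)
       = 0.06051990 / 0.11314680
       = 0.5349


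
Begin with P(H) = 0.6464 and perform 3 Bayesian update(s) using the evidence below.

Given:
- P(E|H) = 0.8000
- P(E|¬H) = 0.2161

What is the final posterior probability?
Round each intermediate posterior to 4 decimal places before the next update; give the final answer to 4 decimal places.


Sequential Bayesian updating:

Initial prior: P(H) = 0.6464

Update 1:
  P(E) = 0.8000 × 0.6464 + 0.2161 × 0.3536 = 0.51712000 + 0.07641296 = 0.59353296
  P(H|E) = 0.51712000 / 0.59353296 = 0.8713

Update 2:
  P(E) = 0.8000 × 0.8713 + 0.2161 × 0.1287 = 0.69704000 + 0.02781207 = 0.72485207
  P(H|E) = 0.69704000 / 0.72485207 = 0.9616

Update 3:
  P(E) = 0.8000 × 0.9616 + 0.2161 × 0.0384 = 0.76928000 + 0.00829824 = 0.77757824
  P(H|E) = 0.76928000 / 0.77757824 = 0.9893

Final posterior: 0.9893


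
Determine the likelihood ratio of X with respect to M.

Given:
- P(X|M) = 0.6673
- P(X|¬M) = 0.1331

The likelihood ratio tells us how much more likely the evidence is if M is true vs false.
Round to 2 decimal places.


Likelihood Ratio (LR) = P(X|M) / P(X|¬M)

LR = 0.6673 / 0.1331
   = 5.01

The evidence is 5.01 times more likely if M is true than if M is false.
Since LR > 1, the evidence supports M over ¬M.


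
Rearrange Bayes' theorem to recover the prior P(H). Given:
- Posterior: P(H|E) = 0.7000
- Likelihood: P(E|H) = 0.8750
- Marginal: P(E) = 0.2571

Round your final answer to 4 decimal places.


From Bayes' theorem: P(H|E) = P(E|H) × P(H) / P(E)

Rearranging for P(H):
P(H) = P(H|E) × P(E) / P(E|H)
     = 0.7000 × 0.2571 / 0.8750
     = 0.17997000 / 0.8750
     = 0.2057


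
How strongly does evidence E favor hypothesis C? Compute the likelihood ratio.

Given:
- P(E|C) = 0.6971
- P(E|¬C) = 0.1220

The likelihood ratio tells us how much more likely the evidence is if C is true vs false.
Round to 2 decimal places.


Likelihood Ratio (LR) = P(E|C) / P(E|¬C)

LR = 0.6971 / 0.1220
   = 5.71

The evidence is 5.71 times more likely if C is true than if C is false.
LR > 1, so observing E raises the odds in favor of C.


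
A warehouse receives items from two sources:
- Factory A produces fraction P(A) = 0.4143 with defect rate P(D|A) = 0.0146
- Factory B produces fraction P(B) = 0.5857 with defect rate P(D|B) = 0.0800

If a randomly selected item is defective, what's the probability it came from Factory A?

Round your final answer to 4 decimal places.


Let A = from Factory A, D = defective

Given:
- P(A) = 0.4143, P(B) = 0.5857
- P(D|A) = 0.0146, P(D|B) = 0.0800

Step 1: Find P(D)
P(D) = P(D|A)P(A) + P(D|B)P(B)
     = 0.0146 × 0.4143 + 0.0800 × 0.5857
     = 0.00604878 + 0.04685600
     = 0.05290478

Step 2: Apply Bayes' theorem
P(A|D) = P(D|A)P(A) / P(D)
       = 0.00604878 / 0.05290478
       = 0.1143


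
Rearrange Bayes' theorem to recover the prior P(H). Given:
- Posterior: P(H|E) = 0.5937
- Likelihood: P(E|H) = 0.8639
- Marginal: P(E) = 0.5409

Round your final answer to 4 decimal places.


From Bayes' theorem: P(H|E) = P(E|H) × P(H) / P(E)

Rearranging for P(H):
P(H) = P(H|E) × P(E) / P(E|H)
     = 0.5937 × 0.5409 / 0.8639
     = 0.32113233 / 0.8639
     = 0.3717


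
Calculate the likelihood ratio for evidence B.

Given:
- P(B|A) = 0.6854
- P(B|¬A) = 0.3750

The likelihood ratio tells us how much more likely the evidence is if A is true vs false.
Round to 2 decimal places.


Likelihood Ratio (LR) = P(B|A) / P(B|¬A)

LR = 0.6854 / 0.3750
   = 1.83

The evidence is 1.83 times more likely if A is true than if A is false.
LR > 1, so observing B raises the odds in favor of A.


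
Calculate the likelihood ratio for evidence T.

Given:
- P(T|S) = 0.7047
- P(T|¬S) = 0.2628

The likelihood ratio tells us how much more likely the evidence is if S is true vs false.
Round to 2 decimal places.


Likelihood Ratio (LR) = P(T|S) / P(T|¬S)

LR = 0.7047 / 0.2628
   = 2.68

The evidence is 2.68 times more likely if S is true than if S is false.
Since LR > 1, the evidence supports S over ¬S.


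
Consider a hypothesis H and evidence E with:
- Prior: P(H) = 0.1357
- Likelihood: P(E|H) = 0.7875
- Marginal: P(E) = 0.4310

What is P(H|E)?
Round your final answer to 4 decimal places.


Using Bayes' theorem:

P(H|E) = P(E|H) × P(H) / P(E)
       = 0.7875 × 0.1357 / 0.4310
       = 0.10686375 / 0.4310
       = 0.2479

The evidence strengthens our belief in H.
Prior: 0.1357 → Posterior: 0.2479


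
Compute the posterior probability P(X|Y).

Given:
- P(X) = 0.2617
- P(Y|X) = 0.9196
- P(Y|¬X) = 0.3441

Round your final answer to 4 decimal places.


Bayes' theorem: P(X|Y) = P(Y|X) × P(X) / P(Y)

Step 1: Calculate P(Y) using law of total probability
P(Y) = P(Y|X)P(X) + P(Y|¬X)P(¬X)
     = 0.9196 × 0.2617 + 0.3441 × 0.7383
     = 0.24065932 + 0.25404903
     = 0.49470835

Step 2: Apply Bayes' theorem
P(X|Y) = P(Y|X) × P(X) / P(Y)
       = 0.24065932 / 0.49470835
       = 0.4865


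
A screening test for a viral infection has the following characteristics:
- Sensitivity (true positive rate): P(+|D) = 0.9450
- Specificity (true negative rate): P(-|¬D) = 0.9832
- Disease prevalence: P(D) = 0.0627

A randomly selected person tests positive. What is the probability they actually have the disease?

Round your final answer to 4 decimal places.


Let D = has disease, + = positive test

Given:
- P(D) = 0.0627 (prevalence)
- P(+|D) = 0.9450 (sensitivity)
- P(-|¬D) = 0.9832 (specificity)
- P(+|¬D) = 0.0168 (false positive rate = 1 - specificity)

Step 1: Find P(+)
P(+) = P(+|D)P(D) + P(+|¬D)P(¬D)
     = 0.9450 × 0.0627 + 0.0168 × 0.9373
     = 0.05925150 + 0.01574664
     = 0.07499814

Step 2: Apply Bayes' theorem for P(D|+)
P(D|+) = P(+|D)P(D) / P(+)
       = 0.05925150 / 0.07499814
       = 0.7900


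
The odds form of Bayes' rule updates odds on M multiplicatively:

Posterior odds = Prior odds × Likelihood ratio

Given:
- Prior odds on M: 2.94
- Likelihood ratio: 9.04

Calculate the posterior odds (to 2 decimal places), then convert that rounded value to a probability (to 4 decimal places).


Step 1: Calculate posterior odds
Posterior odds = Prior odds × LR
               = 2.94 × 9.04
               = 26.58

Step 2: Convert to probability
P(M|E) = Posterior odds / (1 + Posterior odds)
       = 26.58 / (1 + 26.58)
       = 26.58 / 27.58
       = 0.9637

The evidence increased P(M) from 0.7462 to 0.9637.


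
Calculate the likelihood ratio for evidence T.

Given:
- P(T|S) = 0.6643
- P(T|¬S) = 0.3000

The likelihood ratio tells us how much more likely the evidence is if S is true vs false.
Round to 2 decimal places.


Likelihood Ratio (LR) = P(T|S) / P(T|¬S)

LR = 0.6643 / 0.3000
   = 2.21

The evidence is 2.21 times more likely if S is true than if S is false.
Because LR exceeds 1, T is evidence for S.


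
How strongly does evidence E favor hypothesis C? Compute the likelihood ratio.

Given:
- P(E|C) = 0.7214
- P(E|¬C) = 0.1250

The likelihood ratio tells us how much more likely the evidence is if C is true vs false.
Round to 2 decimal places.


Likelihood Ratio (LR) = P(E|C) / P(E|¬C)

LR = 0.7214 / 0.1250
   = 5.77

The evidence is 5.77 times more likely if C is true than if C is false.
Since LR > 1, the evidence supports C over ¬C.


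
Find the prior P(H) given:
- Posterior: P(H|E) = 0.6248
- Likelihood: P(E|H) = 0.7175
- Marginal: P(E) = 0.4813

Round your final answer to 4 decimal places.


From Bayes' theorem: P(H|E) = P(E|H) × P(H) / P(E)

Rearranging for P(H):
P(H) = P(H|E) × P(E) / P(E|H)
     = 0.6248 × 0.4813 / 0.7175
     = 0.30071624 / 0.7175
     = 0.4191


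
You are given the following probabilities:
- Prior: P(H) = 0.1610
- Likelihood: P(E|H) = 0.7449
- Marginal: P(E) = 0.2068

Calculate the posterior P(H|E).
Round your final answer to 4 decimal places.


Using Bayes' theorem:

P(H|E) = P(E|H) × P(H) / P(E)
       = 0.7449 × 0.1610 / 0.2068
       = 0.11992890 / 0.2068
       = 0.5799

The evidence strengthens our belief in H.
Prior: 0.1610 → Posterior: 0.5799


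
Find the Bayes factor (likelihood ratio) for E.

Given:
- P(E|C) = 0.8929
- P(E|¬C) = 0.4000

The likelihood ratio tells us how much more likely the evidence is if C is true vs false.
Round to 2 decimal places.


Likelihood Ratio (LR) = P(E|C) / P(E|¬C)

LR = 0.8929 / 0.4000
   = 2.23

The evidence is 2.23 times more likely if C is true than if C is false.
Since LR > 1, the evidence supports C over ¬C.


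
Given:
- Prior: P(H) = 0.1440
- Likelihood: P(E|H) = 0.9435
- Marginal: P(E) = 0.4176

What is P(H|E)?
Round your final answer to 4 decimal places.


Using Bayes' theorem:

P(H|E) = P(E|H) × P(H) / P(E)
       = 0.9435 × 0.1440 / 0.4176
       = 0.13586400 / 0.4176
       = 0.3253

The evidence strengthens our belief in H.
Prior: 0.1440 → Posterior: 0.3253


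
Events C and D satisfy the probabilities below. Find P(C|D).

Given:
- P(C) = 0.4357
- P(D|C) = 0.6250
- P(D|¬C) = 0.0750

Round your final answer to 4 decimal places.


Bayes' theorem: P(C|D) = P(D|C) × P(C) / P(D)

Step 1: Calculate P(D) using law of total probability
P(D) = P(D|C)P(C) + P(D|¬C)P(¬C)
     = 0.6250 × 0.4357 + 0.0750 × 0.5643
     = 0.27231250 + 0.04232250
     = 0.31463500

Step 2: Apply Bayes' theorem
P(C|D) = P(D|C) × P(C) / P(D)
       = 0.27231250 / 0.31463500
       = 0.8655


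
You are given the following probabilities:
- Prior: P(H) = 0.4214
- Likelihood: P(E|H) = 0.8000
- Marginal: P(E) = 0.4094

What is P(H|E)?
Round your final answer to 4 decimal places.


Using Bayes' theorem:

P(H|E) = P(E|H) × P(H) / P(E)
       = 0.8000 × 0.4214 / 0.4094
       = 0.33712000 / 0.4094
       = 0.8234

The evidence strengthens our belief in H.
Prior: 0.4214 → Posterior: 0.8234


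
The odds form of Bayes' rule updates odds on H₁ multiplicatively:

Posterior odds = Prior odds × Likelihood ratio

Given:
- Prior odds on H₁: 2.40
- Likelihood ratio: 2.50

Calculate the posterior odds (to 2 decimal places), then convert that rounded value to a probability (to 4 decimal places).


Step 1: Calculate posterior odds
Posterior odds = Prior odds × LR
               = 2.40 × 2.50
               = 6.00

Step 2: Convert to probability
P(H₁|E) = Posterior odds / (1 + Posterior odds)
       = 6.00 / (1 + 6.00)
       = 6.00 / 7.00
       = 0.8571

The evidence increased P(H₁) from 0.7059 to 0.8571.


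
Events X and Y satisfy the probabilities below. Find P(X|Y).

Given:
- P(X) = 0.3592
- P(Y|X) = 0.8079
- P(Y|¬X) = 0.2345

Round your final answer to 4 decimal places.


Bayes' theorem: P(X|Y) = P(Y|X) × P(X) / P(Y)

Step 1: Calculate P(Y) using law of total probability
P(Y) = P(Y|X)P(X) + P(Y|¬X)P(¬X)
     = 0.8079 × 0.3592 + 0.2345 × 0.6408
     = 0.29019768 + 0.15026760
     = 0.44046528

Step 2: Apply Bayes' theorem
P(X|Y) = P(Y|X) × P(X) / P(Y)
       = 0.29019768 / 0.44046528
       = 0.6588


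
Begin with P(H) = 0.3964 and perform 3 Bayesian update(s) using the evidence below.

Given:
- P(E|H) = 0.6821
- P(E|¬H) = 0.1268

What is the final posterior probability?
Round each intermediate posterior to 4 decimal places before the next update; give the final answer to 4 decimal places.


Sequential Bayesian updating:

Initial prior: P(H) = 0.3964

Update 1:
  P(E) = 0.6821 × 0.3964 + 0.1268 × 0.6036 = 0.27038444 + 0.07653648 = 0.34692092
  P(H|E) = 0.27038444 / 0.34692092 = 0.7794

Update 2:
  P(E) = 0.6821 × 0.7794 + 0.1268 × 0.2206 = 0.53162874 + 0.02797208 = 0.55960082
  P(H|E) = 0.53162874 / 0.55960082 = 0.9500

Update 3:
  P(E) = 0.6821 × 0.9500 + 0.1268 × 0.0500 = 0.64799500 + 0.00634000 = 0.65433500
  P(H|E) = 0.64799500 / 0.65433500 = 0.9903

Final posterior: 0.9903


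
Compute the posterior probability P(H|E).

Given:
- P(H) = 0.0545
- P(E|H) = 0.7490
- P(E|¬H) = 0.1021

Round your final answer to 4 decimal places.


Bayes' theorem: P(H|E) = P(E|H) × P(H) / P(E)

Step 1: Calculate P(E) using law of total probability
P(E) = P(E|H)P(H) + P(E|¬H)P(¬H)
     = 0.7490 × 0.0545 + 0.1021 × 0.9455
     = 0.04082050 + 0.09653555
     = 0.13735605

Step 2: Apply Bayes' theorem
P(H|E) = P(E|H) × P(H) / P(E)
       = 0.04082050 / 0.13735605
       = 0.2972


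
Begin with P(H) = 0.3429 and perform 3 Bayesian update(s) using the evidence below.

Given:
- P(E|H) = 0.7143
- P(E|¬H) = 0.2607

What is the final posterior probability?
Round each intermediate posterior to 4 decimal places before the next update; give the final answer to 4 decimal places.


Sequential Bayesian updating:

Initial prior: P(H) = 0.3429

Update 1:
  P(E) = 0.7143 × 0.3429 + 0.2607 × 0.6571 = 0.24493347 + 0.17130597 = 0.41623944
  P(H|E) = 0.24493347 / 0.41623944 = 0.5884

Update 2:
  P(E) = 0.7143 × 0.5884 + 0.2607 × 0.4116 = 0.42029412 + 0.10730412 = 0.52759824
  P(H|E) = 0.42029412 / 0.52759824 = 0.7966

Update 3:
  P(E) = 0.7143 × 0.7966 + 0.2607 × 0.2034 = 0.56901138 + 0.05302638 = 0.62203776
  P(H|E) = 0.56901138 / 0.62203776 = 0.9148

Final posterior: 0.9148


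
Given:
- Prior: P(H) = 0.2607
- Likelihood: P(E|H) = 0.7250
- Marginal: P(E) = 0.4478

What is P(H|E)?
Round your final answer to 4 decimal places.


Using Bayes' theorem:

P(H|E) = P(E|H) × P(H) / P(E)
       = 0.7250 × 0.2607 / 0.4478
       = 0.18900750 / 0.4478
       = 0.4221

The evidence strengthens our belief in H.
Prior: 0.2607 → Posterior: 0.4221


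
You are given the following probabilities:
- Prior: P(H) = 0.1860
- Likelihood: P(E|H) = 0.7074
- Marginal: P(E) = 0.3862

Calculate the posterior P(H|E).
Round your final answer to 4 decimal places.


Using Bayes' theorem:

P(H|E) = P(E|H) × P(H) / P(E)
       = 0.7074 × 0.1860 / 0.3862
       = 0.13157640 / 0.3862
       = 0.3407

The evidence strengthens our belief in H.
Prior: 0.1860 → Posterior: 0.3407


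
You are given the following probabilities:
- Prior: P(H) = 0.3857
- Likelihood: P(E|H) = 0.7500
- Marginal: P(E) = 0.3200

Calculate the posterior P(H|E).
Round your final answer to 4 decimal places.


Using Bayes' theorem:

P(H|E) = P(E|H) × P(H) / P(E)
       = 0.7500 × 0.3857 / 0.3200
       = 0.28927500 / 0.3200
       = 0.9040

The evidence strengthens our belief in H.
Prior: 0.3857 → Posterior: 0.9040


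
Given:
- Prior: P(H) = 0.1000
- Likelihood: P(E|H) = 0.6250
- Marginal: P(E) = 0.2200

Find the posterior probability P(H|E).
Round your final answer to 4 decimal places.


Using Bayes' theorem:

P(H|E) = P(E|H) × P(H) / P(E)
       = 0.6250 × 0.1000 / 0.2200
       = 0.06250000 / 0.2200
       = 0.2841

The evidence strengthens our belief in H.
Prior: 0.1000 → Posterior: 0.2841


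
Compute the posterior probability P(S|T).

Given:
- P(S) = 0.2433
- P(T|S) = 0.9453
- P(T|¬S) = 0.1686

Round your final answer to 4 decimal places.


Bayes' theorem: P(S|T) = P(T|S) × P(S) / P(T)

Step 1: Calculate P(T) using law of total probability
P(T) = P(T|S)P(S) + P(T|¬S)P(¬S)
     = 0.9453 × 0.2433 + 0.1686 × 0.7567
     = 0.22999149 + 0.12757962
     = 0.35757111

Step 2: Apply Bayes' theorem
P(S|T) = P(T|S) × P(S) / P(T)
       = 0.22999149 / 0.35757111
       = 0.6432


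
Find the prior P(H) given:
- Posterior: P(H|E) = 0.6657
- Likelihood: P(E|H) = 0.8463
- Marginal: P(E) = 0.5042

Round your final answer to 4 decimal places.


From Bayes' theorem: P(H|E) = P(E|H) × P(H) / P(E)

Rearranging for P(H):
P(H) = P(H|E) × P(E) / P(E|H)
     = 0.6657 × 0.5042 / 0.8463
     = 0.33564594 / 0.8463
     = 0.3966


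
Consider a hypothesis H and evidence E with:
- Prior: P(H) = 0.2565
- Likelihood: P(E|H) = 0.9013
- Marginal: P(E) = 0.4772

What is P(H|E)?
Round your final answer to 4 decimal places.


Using Bayes' theorem:

P(H|E) = P(E|H) × P(H) / P(E)
       = 0.9013 × 0.2565 / 0.4772
       = 0.23118345 / 0.4772
       = 0.4845

The evidence strengthens our belief in H.
Prior: 0.2565 → Posterior: 0.4845


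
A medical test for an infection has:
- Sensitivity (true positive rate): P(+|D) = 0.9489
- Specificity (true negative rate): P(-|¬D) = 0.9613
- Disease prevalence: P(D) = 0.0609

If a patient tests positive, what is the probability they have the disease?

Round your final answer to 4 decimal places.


Let D = has disease, + = positive test

Given:
- P(D) = 0.0609 (prevalence)
- P(+|D) = 0.9489 (sensitivity)
- P(-|¬D) = 0.9613 (specificity)
- P(+|¬D) = 0.0387 (false positive rate = 1 - specificity)

Step 1: Find P(+)
P(+) = P(+|D)P(D) + P(+|¬D)P(¬D)
     = 0.9489 × 0.0609 + 0.0387 × 0.9391
     = 0.05778801 + 0.03634317
     = 0.09413118

Step 2: Apply Bayes' theorem for P(D|+)
P(D|+) = P(+|D)P(D) / P(+)
       = 0.05778801 / 0.09413118
       = 0.6139


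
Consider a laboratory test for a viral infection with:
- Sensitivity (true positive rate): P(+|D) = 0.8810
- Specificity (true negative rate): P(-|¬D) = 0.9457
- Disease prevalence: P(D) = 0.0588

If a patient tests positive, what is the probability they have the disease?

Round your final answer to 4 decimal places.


Let D = has disease, + = positive test

Given:
- P(D) = 0.0588 (prevalence)
- P(+|D) = 0.8810 (sensitivity)
- P(-|¬D) = 0.9457 (specificity)
- P(+|¬D) = 0.0543 (false positive rate = 1 - specificity)

Step 1: Find P(+)
P(+) = P(+|D)P(D) + P(+|¬D)P(¬D)
     = 0.8810 × 0.0588 + 0.0543 × 0.9412
     = 0.05180280 + 0.05110716
     = 0.10290996

Step 2: Apply Bayes' theorem for P(D|+)
P(D|+) = P(+|D)P(D) / P(+)
       = 0.05180280 / 0.10290996
       = 0.5034


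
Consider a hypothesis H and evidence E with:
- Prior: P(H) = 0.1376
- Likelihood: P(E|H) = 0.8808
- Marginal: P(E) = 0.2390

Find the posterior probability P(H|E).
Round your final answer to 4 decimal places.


Using Bayes' theorem:

P(H|E) = P(E|H) × P(H) / P(E)
       = 0.8808 × 0.1376 / 0.2390
       = 0.12119808 / 0.2390
       = 0.5071

The evidence strengthens our belief in H.
Prior: 0.1376 → Posterior: 0.5071


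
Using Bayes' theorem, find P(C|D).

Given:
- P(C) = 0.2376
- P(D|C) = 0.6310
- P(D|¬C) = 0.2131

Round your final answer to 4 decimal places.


Bayes' theorem: P(C|D) = P(D|C) × P(C) / P(D)

Step 1: Calculate P(D) using law of total probability
P(D) = P(D|C)P(C) + P(D|¬C)P(¬C)
     = 0.6310 × 0.2376 + 0.2131 × 0.7624
     = 0.14992560 + 0.16246744
     = 0.31239304

Step 2: Apply Bayes' theorem
P(C|D) = P(D|C) × P(C) / P(D)
       = 0.14992560 / 0.31239304
       = 0.4799


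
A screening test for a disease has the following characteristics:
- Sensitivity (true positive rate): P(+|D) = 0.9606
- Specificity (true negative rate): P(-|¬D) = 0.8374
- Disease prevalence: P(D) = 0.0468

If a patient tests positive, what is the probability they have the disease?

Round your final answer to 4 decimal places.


Let D = has disease, + = positive test

Given:
- P(D) = 0.0468 (prevalence)
- P(+|D) = 0.9606 (sensitivity)
- P(-|¬D) = 0.8374 (specificity)
- P(+|¬D) = 0.1626 (false positive rate = 1 - specificity)

Step 1: Find P(+)
P(+) = P(+|D)P(D) + P(+|¬D)P(¬D)
     = 0.9606 × 0.0468 + 0.1626 × 0.9532
     = 0.04495608 + 0.15499032
     = 0.19994640

Step 2: Apply Bayes' theorem for P(D|+)
P(D|+) = P(+|D)P(D) / P(+)
       = 0.04495608 / 0.19994640
       = 0.2248
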